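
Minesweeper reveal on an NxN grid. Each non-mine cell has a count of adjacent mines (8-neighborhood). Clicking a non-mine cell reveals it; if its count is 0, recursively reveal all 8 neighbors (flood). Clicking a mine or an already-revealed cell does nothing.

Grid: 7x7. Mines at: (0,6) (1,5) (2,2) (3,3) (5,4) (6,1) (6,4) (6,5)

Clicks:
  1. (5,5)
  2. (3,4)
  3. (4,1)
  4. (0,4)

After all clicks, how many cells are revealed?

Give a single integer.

Click 1 (5,5) count=3: revealed 1 new [(5,5)] -> total=1
Click 2 (3,4) count=1: revealed 1 new [(3,4)] -> total=2
Click 3 (4,1) count=0: revealed 21 new [(0,0) (0,1) (0,2) (0,3) (0,4) (1,0) (1,1) (1,2) (1,3) (1,4) (2,0) (2,1) (3,0) (3,1) (3,2) (4,0) (4,1) (4,2) (5,0) (5,1) (5,2)] -> total=23
Click 4 (0,4) count=1: revealed 0 new [(none)] -> total=23

Answer: 23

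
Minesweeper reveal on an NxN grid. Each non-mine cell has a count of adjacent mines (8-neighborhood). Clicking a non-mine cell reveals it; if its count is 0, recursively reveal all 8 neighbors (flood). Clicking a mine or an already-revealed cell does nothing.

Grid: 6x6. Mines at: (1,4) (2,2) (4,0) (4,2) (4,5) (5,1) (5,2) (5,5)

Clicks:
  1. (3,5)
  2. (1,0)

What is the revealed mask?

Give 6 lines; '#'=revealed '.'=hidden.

Answer: ####..
####..
##....
##...#
......
......

Derivation:
Click 1 (3,5) count=1: revealed 1 new [(3,5)] -> total=1
Click 2 (1,0) count=0: revealed 12 new [(0,0) (0,1) (0,2) (0,3) (1,0) (1,1) (1,2) (1,3) (2,0) (2,1) (3,0) (3,1)] -> total=13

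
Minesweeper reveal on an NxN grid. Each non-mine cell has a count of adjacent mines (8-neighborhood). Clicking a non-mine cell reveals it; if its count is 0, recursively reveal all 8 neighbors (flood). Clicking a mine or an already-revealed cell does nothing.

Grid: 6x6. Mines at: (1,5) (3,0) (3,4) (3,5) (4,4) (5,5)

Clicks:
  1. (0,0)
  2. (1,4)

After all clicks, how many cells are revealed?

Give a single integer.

Answer: 26

Derivation:
Click 1 (0,0) count=0: revealed 26 new [(0,0) (0,1) (0,2) (0,3) (0,4) (1,0) (1,1) (1,2) (1,3) (1,4) (2,0) (2,1) (2,2) (2,3) (2,4) (3,1) (3,2) (3,3) (4,0) (4,1) (4,2) (4,3) (5,0) (5,1) (5,2) (5,3)] -> total=26
Click 2 (1,4) count=1: revealed 0 new [(none)] -> total=26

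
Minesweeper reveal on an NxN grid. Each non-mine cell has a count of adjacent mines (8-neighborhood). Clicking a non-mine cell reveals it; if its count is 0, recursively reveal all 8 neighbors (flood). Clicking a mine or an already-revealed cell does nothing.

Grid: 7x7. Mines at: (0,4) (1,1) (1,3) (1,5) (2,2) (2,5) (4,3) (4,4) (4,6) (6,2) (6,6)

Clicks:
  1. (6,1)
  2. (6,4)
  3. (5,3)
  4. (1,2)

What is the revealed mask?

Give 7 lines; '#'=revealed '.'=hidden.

Answer: .......
..#....
.......
.......
.......
...###.
.#.###.

Derivation:
Click 1 (6,1) count=1: revealed 1 new [(6,1)] -> total=1
Click 2 (6,4) count=0: revealed 6 new [(5,3) (5,4) (5,5) (6,3) (6,4) (6,5)] -> total=7
Click 3 (5,3) count=3: revealed 0 new [(none)] -> total=7
Click 4 (1,2) count=3: revealed 1 new [(1,2)] -> total=8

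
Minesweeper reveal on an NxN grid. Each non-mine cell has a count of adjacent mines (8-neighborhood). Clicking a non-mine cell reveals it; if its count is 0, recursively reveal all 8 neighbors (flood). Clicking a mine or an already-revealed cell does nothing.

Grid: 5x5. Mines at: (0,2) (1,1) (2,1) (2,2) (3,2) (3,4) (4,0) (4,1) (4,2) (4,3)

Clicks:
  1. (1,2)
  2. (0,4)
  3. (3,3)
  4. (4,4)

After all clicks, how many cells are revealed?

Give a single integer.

Click 1 (1,2) count=4: revealed 1 new [(1,2)] -> total=1
Click 2 (0,4) count=0: revealed 6 new [(0,3) (0,4) (1,3) (1,4) (2,3) (2,4)] -> total=7
Click 3 (3,3) count=5: revealed 1 new [(3,3)] -> total=8
Click 4 (4,4) count=2: revealed 1 new [(4,4)] -> total=9

Answer: 9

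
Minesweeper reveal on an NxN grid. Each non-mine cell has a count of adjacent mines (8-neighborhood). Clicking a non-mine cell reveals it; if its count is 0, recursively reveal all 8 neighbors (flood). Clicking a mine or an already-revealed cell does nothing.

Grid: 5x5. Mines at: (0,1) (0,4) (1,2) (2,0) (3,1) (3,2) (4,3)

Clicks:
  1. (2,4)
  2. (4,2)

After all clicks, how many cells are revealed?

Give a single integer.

Click 1 (2,4) count=0: revealed 6 new [(1,3) (1,4) (2,3) (2,4) (3,3) (3,4)] -> total=6
Click 2 (4,2) count=3: revealed 1 new [(4,2)] -> total=7

Answer: 7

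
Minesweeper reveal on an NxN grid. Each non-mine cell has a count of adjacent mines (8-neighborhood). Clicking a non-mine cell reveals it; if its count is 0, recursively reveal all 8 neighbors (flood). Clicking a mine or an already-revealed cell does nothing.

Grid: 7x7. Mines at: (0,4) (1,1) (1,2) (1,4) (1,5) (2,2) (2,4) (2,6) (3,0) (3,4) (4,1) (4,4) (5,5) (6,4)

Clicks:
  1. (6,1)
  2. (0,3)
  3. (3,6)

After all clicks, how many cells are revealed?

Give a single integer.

Answer: 10

Derivation:
Click 1 (6,1) count=0: revealed 8 new [(5,0) (5,1) (5,2) (5,3) (6,0) (6,1) (6,2) (6,3)] -> total=8
Click 2 (0,3) count=3: revealed 1 new [(0,3)] -> total=9
Click 3 (3,6) count=1: revealed 1 new [(3,6)] -> total=10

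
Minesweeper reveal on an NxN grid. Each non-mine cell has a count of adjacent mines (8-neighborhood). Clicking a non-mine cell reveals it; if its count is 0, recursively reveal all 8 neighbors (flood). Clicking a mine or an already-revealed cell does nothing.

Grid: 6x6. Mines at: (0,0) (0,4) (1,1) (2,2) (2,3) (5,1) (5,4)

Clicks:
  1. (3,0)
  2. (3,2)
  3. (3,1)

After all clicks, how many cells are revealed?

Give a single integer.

Answer: 7

Derivation:
Click 1 (3,0) count=0: revealed 6 new [(2,0) (2,1) (3,0) (3,1) (4,0) (4,1)] -> total=6
Click 2 (3,2) count=2: revealed 1 new [(3,2)] -> total=7
Click 3 (3,1) count=1: revealed 0 new [(none)] -> total=7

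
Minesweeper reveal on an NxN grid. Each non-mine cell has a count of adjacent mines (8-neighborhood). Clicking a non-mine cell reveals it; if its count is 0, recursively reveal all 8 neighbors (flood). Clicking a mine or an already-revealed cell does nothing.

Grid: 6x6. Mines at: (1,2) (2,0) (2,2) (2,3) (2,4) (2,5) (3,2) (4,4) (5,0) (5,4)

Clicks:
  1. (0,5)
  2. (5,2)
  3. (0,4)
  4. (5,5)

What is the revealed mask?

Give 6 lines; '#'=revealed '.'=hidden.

Click 1 (0,5) count=0: revealed 6 new [(0,3) (0,4) (0,5) (1,3) (1,4) (1,5)] -> total=6
Click 2 (5,2) count=0: revealed 6 new [(4,1) (4,2) (4,3) (5,1) (5,2) (5,3)] -> total=12
Click 3 (0,4) count=0: revealed 0 new [(none)] -> total=12
Click 4 (5,5) count=2: revealed 1 new [(5,5)] -> total=13

Answer: ...###
...###
......
......
.###..
.###.#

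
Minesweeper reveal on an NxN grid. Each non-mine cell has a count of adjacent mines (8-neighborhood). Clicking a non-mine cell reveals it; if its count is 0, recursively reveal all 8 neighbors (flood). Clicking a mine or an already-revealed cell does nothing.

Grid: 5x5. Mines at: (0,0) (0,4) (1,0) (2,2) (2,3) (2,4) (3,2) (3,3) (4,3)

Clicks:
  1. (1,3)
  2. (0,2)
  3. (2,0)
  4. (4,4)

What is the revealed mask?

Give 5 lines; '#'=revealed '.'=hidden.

Click 1 (1,3) count=4: revealed 1 new [(1,3)] -> total=1
Click 2 (0,2) count=0: revealed 5 new [(0,1) (0,2) (0,3) (1,1) (1,2)] -> total=6
Click 3 (2,0) count=1: revealed 1 new [(2,0)] -> total=7
Click 4 (4,4) count=2: revealed 1 new [(4,4)] -> total=8

Answer: .###.
.###.
#....
.....
....#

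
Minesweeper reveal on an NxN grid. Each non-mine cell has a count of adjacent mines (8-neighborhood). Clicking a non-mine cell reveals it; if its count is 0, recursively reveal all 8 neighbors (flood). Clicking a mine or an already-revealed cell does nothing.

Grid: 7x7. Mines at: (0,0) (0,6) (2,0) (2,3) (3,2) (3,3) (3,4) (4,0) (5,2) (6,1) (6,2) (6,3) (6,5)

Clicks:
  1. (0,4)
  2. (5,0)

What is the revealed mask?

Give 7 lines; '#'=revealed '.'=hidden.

Answer: .#####.
.#####.
.......
.......
.......
#......
.......

Derivation:
Click 1 (0,4) count=0: revealed 10 new [(0,1) (0,2) (0,3) (0,4) (0,5) (1,1) (1,2) (1,3) (1,4) (1,5)] -> total=10
Click 2 (5,0) count=2: revealed 1 new [(5,0)] -> total=11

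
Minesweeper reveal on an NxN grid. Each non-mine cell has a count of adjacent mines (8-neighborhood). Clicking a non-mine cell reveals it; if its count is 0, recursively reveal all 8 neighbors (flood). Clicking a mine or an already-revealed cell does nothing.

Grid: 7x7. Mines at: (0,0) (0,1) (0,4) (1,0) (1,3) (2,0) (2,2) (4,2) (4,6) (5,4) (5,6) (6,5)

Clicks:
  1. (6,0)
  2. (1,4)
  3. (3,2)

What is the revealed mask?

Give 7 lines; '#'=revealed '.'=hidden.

Answer: .......
....#..
.......
###....
##.....
####...
####...

Derivation:
Click 1 (6,0) count=0: revealed 12 new [(3,0) (3,1) (4,0) (4,1) (5,0) (5,1) (5,2) (5,3) (6,0) (6,1) (6,2) (6,3)] -> total=12
Click 2 (1,4) count=2: revealed 1 new [(1,4)] -> total=13
Click 3 (3,2) count=2: revealed 1 new [(3,2)] -> total=14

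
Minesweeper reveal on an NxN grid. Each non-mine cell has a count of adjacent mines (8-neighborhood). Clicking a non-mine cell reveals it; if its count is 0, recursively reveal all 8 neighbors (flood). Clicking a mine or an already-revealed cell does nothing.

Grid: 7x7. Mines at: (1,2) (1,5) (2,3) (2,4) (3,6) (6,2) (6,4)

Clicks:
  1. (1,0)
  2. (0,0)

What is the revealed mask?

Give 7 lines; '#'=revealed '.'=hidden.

Answer: ##.....
##.....
###....
######.
######.
######.
##.....

Derivation:
Click 1 (1,0) count=0: revealed 27 new [(0,0) (0,1) (1,0) (1,1) (2,0) (2,1) (2,2) (3,0) (3,1) (3,2) (3,3) (3,4) (3,5) (4,0) (4,1) (4,2) (4,3) (4,4) (4,5) (5,0) (5,1) (5,2) (5,3) (5,4) (5,5) (6,0) (6,1)] -> total=27
Click 2 (0,0) count=0: revealed 0 new [(none)] -> total=27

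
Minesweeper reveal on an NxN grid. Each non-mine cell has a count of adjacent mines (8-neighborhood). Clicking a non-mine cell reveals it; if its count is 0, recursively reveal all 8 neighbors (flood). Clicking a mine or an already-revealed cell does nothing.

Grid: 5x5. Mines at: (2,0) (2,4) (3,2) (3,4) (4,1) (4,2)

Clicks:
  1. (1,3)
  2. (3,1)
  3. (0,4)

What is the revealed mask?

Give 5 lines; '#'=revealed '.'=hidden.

Answer: #####
#####
.###.
.#...
.....

Derivation:
Click 1 (1,3) count=1: revealed 1 new [(1,3)] -> total=1
Click 2 (3,1) count=4: revealed 1 new [(3,1)] -> total=2
Click 3 (0,4) count=0: revealed 12 new [(0,0) (0,1) (0,2) (0,3) (0,4) (1,0) (1,1) (1,2) (1,4) (2,1) (2,2) (2,3)] -> total=14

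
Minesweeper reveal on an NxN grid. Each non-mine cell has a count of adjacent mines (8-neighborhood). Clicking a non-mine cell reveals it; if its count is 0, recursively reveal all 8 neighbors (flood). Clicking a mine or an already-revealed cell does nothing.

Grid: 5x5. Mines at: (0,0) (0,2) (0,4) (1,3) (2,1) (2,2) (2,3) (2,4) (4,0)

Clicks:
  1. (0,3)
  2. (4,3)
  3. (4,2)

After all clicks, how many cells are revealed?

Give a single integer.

Click 1 (0,3) count=3: revealed 1 new [(0,3)] -> total=1
Click 2 (4,3) count=0: revealed 8 new [(3,1) (3,2) (3,3) (3,4) (4,1) (4,2) (4,3) (4,4)] -> total=9
Click 3 (4,2) count=0: revealed 0 new [(none)] -> total=9

Answer: 9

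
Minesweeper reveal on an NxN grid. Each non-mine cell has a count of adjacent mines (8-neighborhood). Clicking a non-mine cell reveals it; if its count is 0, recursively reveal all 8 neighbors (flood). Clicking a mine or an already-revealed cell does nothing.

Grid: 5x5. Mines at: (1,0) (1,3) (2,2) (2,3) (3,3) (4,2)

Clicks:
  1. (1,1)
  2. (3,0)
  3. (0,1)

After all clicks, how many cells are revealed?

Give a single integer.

Click 1 (1,1) count=2: revealed 1 new [(1,1)] -> total=1
Click 2 (3,0) count=0: revealed 6 new [(2,0) (2,1) (3,0) (3,1) (4,0) (4,1)] -> total=7
Click 3 (0,1) count=1: revealed 1 new [(0,1)] -> total=8

Answer: 8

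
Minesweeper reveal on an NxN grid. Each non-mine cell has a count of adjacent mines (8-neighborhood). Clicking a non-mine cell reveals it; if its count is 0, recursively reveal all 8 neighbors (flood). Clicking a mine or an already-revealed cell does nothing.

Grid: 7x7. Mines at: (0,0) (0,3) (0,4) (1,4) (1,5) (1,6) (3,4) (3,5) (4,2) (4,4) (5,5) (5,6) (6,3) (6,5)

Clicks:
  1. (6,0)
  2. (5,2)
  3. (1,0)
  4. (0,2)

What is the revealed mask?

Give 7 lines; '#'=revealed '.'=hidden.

Answer: ..#....
####...
####...
####...
##.....
###....
###....

Derivation:
Click 1 (6,0) count=0: revealed 20 new [(1,0) (1,1) (1,2) (1,3) (2,0) (2,1) (2,2) (2,3) (3,0) (3,1) (3,2) (3,3) (4,0) (4,1) (5,0) (5,1) (5,2) (6,0) (6,1) (6,2)] -> total=20
Click 2 (5,2) count=2: revealed 0 new [(none)] -> total=20
Click 3 (1,0) count=1: revealed 0 new [(none)] -> total=20
Click 4 (0,2) count=1: revealed 1 new [(0,2)] -> total=21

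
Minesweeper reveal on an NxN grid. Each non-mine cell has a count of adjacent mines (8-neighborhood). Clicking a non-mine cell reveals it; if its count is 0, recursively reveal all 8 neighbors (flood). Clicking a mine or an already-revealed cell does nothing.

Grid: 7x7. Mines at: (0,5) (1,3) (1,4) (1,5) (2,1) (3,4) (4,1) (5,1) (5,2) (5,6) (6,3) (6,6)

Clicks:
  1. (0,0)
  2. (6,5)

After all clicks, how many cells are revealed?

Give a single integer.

Answer: 7

Derivation:
Click 1 (0,0) count=0: revealed 6 new [(0,0) (0,1) (0,2) (1,0) (1,1) (1,2)] -> total=6
Click 2 (6,5) count=2: revealed 1 new [(6,5)] -> total=7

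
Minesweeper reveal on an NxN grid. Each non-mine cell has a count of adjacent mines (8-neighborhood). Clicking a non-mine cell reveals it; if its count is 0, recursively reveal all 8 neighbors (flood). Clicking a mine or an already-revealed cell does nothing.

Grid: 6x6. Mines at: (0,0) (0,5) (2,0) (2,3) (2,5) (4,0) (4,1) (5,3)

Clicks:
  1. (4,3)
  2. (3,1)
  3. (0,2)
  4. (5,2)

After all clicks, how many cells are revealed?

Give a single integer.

Answer: 11

Derivation:
Click 1 (4,3) count=1: revealed 1 new [(4,3)] -> total=1
Click 2 (3,1) count=3: revealed 1 new [(3,1)] -> total=2
Click 3 (0,2) count=0: revealed 8 new [(0,1) (0,2) (0,3) (0,4) (1,1) (1,2) (1,3) (1,4)] -> total=10
Click 4 (5,2) count=2: revealed 1 new [(5,2)] -> total=11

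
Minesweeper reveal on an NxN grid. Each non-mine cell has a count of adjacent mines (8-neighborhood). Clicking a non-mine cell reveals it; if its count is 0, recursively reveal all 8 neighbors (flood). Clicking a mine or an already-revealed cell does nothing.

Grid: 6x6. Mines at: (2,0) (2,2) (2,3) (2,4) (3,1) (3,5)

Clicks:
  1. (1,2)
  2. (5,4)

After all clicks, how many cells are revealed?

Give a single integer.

Answer: 16

Derivation:
Click 1 (1,2) count=2: revealed 1 new [(1,2)] -> total=1
Click 2 (5,4) count=0: revealed 15 new [(3,2) (3,3) (3,4) (4,0) (4,1) (4,2) (4,3) (4,4) (4,5) (5,0) (5,1) (5,2) (5,3) (5,4) (5,5)] -> total=16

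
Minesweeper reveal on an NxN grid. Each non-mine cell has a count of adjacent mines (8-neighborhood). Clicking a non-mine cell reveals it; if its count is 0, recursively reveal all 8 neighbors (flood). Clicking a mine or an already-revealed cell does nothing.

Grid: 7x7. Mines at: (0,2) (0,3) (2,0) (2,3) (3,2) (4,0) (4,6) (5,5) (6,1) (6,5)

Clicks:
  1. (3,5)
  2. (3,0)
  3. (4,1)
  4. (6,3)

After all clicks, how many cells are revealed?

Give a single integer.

Click 1 (3,5) count=1: revealed 1 new [(3,5)] -> total=1
Click 2 (3,0) count=2: revealed 1 new [(3,0)] -> total=2
Click 3 (4,1) count=2: revealed 1 new [(4,1)] -> total=3
Click 4 (6,3) count=0: revealed 9 new [(4,2) (4,3) (4,4) (5,2) (5,3) (5,4) (6,2) (6,3) (6,4)] -> total=12

Answer: 12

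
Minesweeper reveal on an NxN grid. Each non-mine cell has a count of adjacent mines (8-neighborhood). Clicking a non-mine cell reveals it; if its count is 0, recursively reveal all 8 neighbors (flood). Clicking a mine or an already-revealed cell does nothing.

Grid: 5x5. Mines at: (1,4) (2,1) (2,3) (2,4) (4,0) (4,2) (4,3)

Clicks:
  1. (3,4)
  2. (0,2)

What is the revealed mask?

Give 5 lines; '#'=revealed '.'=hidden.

Click 1 (3,4) count=3: revealed 1 new [(3,4)] -> total=1
Click 2 (0,2) count=0: revealed 8 new [(0,0) (0,1) (0,2) (0,3) (1,0) (1,1) (1,2) (1,3)] -> total=9

Answer: ####.
####.
.....
....#
.....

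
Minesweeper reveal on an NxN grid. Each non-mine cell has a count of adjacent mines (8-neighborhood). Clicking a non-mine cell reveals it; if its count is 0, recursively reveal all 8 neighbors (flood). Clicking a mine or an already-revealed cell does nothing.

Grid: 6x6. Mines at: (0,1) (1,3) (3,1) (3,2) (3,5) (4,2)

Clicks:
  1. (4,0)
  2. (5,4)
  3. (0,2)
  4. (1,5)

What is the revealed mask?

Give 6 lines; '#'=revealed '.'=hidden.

Click 1 (4,0) count=1: revealed 1 new [(4,0)] -> total=1
Click 2 (5,4) count=0: revealed 6 new [(4,3) (4,4) (4,5) (5,3) (5,4) (5,5)] -> total=7
Click 3 (0,2) count=2: revealed 1 new [(0,2)] -> total=8
Click 4 (1,5) count=0: revealed 6 new [(0,4) (0,5) (1,4) (1,5) (2,4) (2,5)] -> total=14

Answer: ..#.##
....##
....##
......
#..###
...###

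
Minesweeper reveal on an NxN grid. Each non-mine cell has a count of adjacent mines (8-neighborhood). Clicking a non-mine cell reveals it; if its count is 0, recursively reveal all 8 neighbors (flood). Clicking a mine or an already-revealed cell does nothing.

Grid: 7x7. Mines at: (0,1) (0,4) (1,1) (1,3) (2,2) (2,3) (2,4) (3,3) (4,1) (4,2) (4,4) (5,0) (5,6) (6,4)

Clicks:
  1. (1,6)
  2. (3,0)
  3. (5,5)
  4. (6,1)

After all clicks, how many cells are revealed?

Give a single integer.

Click 1 (1,6) count=0: revealed 10 new [(0,5) (0,6) (1,5) (1,6) (2,5) (2,6) (3,5) (3,6) (4,5) (4,6)] -> total=10
Click 2 (3,0) count=1: revealed 1 new [(3,0)] -> total=11
Click 3 (5,5) count=3: revealed 1 new [(5,5)] -> total=12
Click 4 (6,1) count=1: revealed 1 new [(6,1)] -> total=13

Answer: 13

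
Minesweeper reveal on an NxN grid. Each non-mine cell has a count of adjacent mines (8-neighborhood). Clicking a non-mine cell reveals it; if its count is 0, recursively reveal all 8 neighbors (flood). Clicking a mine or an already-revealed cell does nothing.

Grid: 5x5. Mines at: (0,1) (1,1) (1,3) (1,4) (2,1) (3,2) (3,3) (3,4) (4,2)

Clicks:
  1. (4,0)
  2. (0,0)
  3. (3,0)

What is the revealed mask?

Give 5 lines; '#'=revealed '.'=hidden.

Click 1 (4,0) count=0: revealed 4 new [(3,0) (3,1) (4,0) (4,1)] -> total=4
Click 2 (0,0) count=2: revealed 1 new [(0,0)] -> total=5
Click 3 (3,0) count=1: revealed 0 new [(none)] -> total=5

Answer: #....
.....
.....
##...
##...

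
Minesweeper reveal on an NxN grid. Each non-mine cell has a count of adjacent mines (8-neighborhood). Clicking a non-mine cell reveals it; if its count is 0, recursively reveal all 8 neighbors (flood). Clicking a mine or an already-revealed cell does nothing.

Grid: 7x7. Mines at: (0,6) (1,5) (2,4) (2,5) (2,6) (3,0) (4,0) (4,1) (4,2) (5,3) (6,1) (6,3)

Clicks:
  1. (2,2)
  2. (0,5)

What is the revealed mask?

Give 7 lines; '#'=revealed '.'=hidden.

Answer: ######.
#####..
####...
.###...
.......
.......
.......

Derivation:
Click 1 (2,2) count=0: revealed 17 new [(0,0) (0,1) (0,2) (0,3) (0,4) (1,0) (1,1) (1,2) (1,3) (1,4) (2,0) (2,1) (2,2) (2,3) (3,1) (3,2) (3,3)] -> total=17
Click 2 (0,5) count=2: revealed 1 new [(0,5)] -> total=18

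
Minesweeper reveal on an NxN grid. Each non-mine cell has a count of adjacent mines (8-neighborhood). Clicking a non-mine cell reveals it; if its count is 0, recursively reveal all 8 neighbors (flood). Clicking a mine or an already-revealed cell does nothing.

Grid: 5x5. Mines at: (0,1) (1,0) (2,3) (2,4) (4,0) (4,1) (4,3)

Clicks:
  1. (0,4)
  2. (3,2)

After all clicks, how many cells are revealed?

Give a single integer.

Click 1 (0,4) count=0: revealed 6 new [(0,2) (0,3) (0,4) (1,2) (1,3) (1,4)] -> total=6
Click 2 (3,2) count=3: revealed 1 new [(3,2)] -> total=7

Answer: 7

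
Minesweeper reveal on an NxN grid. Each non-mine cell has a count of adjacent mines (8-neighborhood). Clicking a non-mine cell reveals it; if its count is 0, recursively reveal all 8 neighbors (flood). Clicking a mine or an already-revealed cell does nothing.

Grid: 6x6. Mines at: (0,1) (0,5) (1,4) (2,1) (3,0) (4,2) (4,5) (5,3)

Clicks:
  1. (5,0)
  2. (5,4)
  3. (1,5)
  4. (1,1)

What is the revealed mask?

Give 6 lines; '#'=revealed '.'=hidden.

Answer: ......
.#...#
......
......
##....
##..#.

Derivation:
Click 1 (5,0) count=0: revealed 4 new [(4,0) (4,1) (5,0) (5,1)] -> total=4
Click 2 (5,4) count=2: revealed 1 new [(5,4)] -> total=5
Click 3 (1,5) count=2: revealed 1 new [(1,5)] -> total=6
Click 4 (1,1) count=2: revealed 1 new [(1,1)] -> total=7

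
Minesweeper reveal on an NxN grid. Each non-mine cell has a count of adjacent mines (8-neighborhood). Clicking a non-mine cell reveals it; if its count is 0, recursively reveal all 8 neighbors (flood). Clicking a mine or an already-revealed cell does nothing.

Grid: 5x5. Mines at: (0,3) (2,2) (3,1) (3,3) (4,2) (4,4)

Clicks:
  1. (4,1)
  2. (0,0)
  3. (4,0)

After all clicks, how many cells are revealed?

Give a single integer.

Answer: 10

Derivation:
Click 1 (4,1) count=2: revealed 1 new [(4,1)] -> total=1
Click 2 (0,0) count=0: revealed 8 new [(0,0) (0,1) (0,2) (1,0) (1,1) (1,2) (2,0) (2,1)] -> total=9
Click 3 (4,0) count=1: revealed 1 new [(4,0)] -> total=10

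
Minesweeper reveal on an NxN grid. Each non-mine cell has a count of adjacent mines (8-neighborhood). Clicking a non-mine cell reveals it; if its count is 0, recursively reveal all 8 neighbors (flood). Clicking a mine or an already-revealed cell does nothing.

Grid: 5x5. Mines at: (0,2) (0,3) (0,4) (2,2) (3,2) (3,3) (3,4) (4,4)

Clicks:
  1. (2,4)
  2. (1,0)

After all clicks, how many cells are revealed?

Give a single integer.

Answer: 11

Derivation:
Click 1 (2,4) count=2: revealed 1 new [(2,4)] -> total=1
Click 2 (1,0) count=0: revealed 10 new [(0,0) (0,1) (1,0) (1,1) (2,0) (2,1) (3,0) (3,1) (4,0) (4,1)] -> total=11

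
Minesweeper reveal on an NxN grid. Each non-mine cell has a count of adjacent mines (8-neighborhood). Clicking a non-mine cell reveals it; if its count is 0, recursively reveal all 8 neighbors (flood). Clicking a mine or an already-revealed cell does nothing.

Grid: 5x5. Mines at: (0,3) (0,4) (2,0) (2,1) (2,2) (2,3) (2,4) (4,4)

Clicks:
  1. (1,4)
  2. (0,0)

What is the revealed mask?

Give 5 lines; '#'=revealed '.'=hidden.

Answer: ###..
###.#
.....
.....
.....

Derivation:
Click 1 (1,4) count=4: revealed 1 new [(1,4)] -> total=1
Click 2 (0,0) count=0: revealed 6 new [(0,0) (0,1) (0,2) (1,0) (1,1) (1,2)] -> total=7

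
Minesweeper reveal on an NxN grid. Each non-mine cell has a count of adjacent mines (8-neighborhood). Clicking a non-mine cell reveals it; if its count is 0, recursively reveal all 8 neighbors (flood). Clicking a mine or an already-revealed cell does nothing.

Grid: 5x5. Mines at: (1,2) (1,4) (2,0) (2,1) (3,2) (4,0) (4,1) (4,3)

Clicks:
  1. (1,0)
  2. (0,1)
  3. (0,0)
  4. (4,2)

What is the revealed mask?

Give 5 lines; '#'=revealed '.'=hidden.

Click 1 (1,0) count=2: revealed 1 new [(1,0)] -> total=1
Click 2 (0,1) count=1: revealed 1 new [(0,1)] -> total=2
Click 3 (0,0) count=0: revealed 2 new [(0,0) (1,1)] -> total=4
Click 4 (4,2) count=3: revealed 1 new [(4,2)] -> total=5

Answer: ##...
##...
.....
.....
..#..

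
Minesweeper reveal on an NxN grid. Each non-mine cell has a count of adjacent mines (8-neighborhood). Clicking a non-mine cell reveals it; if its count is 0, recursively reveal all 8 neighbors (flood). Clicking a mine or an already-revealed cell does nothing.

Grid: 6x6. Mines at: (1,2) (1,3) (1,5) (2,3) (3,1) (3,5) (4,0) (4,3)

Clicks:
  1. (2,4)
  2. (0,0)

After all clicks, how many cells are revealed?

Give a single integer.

Click 1 (2,4) count=4: revealed 1 new [(2,4)] -> total=1
Click 2 (0,0) count=0: revealed 6 new [(0,0) (0,1) (1,0) (1,1) (2,0) (2,1)] -> total=7

Answer: 7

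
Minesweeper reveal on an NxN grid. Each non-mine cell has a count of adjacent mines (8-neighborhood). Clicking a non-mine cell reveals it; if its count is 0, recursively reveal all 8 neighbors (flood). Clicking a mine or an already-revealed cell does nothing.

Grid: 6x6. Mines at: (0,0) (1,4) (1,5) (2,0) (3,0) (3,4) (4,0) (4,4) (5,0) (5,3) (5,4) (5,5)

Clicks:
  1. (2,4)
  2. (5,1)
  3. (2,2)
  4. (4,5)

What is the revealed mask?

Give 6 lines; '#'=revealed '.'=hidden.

Answer: .###..
.###..
.####.
.###..
.###.#
.#....

Derivation:
Click 1 (2,4) count=3: revealed 1 new [(2,4)] -> total=1
Click 2 (5,1) count=2: revealed 1 new [(5,1)] -> total=2
Click 3 (2,2) count=0: revealed 15 new [(0,1) (0,2) (0,3) (1,1) (1,2) (1,3) (2,1) (2,2) (2,3) (3,1) (3,2) (3,3) (4,1) (4,2) (4,3)] -> total=17
Click 4 (4,5) count=4: revealed 1 new [(4,5)] -> total=18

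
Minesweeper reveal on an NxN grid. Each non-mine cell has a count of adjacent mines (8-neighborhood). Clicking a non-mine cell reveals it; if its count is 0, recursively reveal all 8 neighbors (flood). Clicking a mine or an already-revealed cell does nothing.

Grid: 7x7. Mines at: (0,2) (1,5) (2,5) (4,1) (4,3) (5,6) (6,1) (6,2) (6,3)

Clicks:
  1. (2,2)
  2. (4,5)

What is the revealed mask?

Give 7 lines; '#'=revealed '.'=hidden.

Answer: ##.....
#####..
#####..
#####..
.....#.
.......
.......

Derivation:
Click 1 (2,2) count=0: revealed 17 new [(0,0) (0,1) (1,0) (1,1) (1,2) (1,3) (1,4) (2,0) (2,1) (2,2) (2,3) (2,4) (3,0) (3,1) (3,2) (3,3) (3,4)] -> total=17
Click 2 (4,5) count=1: revealed 1 new [(4,5)] -> total=18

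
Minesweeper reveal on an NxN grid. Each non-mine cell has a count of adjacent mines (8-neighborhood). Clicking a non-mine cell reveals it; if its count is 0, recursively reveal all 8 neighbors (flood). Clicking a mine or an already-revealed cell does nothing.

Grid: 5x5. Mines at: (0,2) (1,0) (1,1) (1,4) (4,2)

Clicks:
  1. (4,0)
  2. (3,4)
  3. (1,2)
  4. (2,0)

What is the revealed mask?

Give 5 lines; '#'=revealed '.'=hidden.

Click 1 (4,0) count=0: revealed 6 new [(2,0) (2,1) (3,0) (3,1) (4,0) (4,1)] -> total=6
Click 2 (3,4) count=0: revealed 6 new [(2,3) (2,4) (3,3) (3,4) (4,3) (4,4)] -> total=12
Click 3 (1,2) count=2: revealed 1 new [(1,2)] -> total=13
Click 4 (2,0) count=2: revealed 0 new [(none)] -> total=13

Answer: .....
..#..
##.##
##.##
##.##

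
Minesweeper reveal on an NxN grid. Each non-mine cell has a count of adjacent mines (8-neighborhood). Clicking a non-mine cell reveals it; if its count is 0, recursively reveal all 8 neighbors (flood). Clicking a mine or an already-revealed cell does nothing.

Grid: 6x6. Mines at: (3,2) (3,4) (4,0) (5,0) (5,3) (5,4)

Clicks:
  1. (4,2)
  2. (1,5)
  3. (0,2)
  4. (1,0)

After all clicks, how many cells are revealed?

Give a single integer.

Click 1 (4,2) count=2: revealed 1 new [(4,2)] -> total=1
Click 2 (1,5) count=0: revealed 20 new [(0,0) (0,1) (0,2) (0,3) (0,4) (0,5) (1,0) (1,1) (1,2) (1,3) (1,4) (1,5) (2,0) (2,1) (2,2) (2,3) (2,4) (2,5) (3,0) (3,1)] -> total=21
Click 3 (0,2) count=0: revealed 0 new [(none)] -> total=21
Click 4 (1,0) count=0: revealed 0 new [(none)] -> total=21

Answer: 21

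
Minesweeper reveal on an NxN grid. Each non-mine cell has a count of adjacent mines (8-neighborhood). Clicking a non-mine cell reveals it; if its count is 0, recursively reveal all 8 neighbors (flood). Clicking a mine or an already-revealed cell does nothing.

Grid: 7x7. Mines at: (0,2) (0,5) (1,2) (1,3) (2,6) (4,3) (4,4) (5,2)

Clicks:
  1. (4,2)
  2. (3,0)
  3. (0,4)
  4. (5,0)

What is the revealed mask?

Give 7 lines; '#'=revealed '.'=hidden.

Answer: ##..#..
##.....
###....
###....
###....
##.....
##.....

Derivation:
Click 1 (4,2) count=2: revealed 1 new [(4,2)] -> total=1
Click 2 (3,0) count=0: revealed 16 new [(0,0) (0,1) (1,0) (1,1) (2,0) (2,1) (2,2) (3,0) (3,1) (3,2) (4,0) (4,1) (5,0) (5,1) (6,0) (6,1)] -> total=17
Click 3 (0,4) count=2: revealed 1 new [(0,4)] -> total=18
Click 4 (5,0) count=0: revealed 0 new [(none)] -> total=18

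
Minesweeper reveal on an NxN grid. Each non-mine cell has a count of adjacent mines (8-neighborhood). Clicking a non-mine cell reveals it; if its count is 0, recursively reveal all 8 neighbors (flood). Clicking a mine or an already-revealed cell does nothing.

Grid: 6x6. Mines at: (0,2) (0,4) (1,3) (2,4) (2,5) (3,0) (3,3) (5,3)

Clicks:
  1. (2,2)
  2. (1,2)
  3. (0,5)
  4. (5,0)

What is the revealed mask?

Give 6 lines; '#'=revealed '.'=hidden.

Click 1 (2,2) count=2: revealed 1 new [(2,2)] -> total=1
Click 2 (1,2) count=2: revealed 1 new [(1,2)] -> total=2
Click 3 (0,5) count=1: revealed 1 new [(0,5)] -> total=3
Click 4 (5,0) count=0: revealed 6 new [(4,0) (4,1) (4,2) (5,0) (5,1) (5,2)] -> total=9

Answer: .....#
..#...
..#...
......
###...
###...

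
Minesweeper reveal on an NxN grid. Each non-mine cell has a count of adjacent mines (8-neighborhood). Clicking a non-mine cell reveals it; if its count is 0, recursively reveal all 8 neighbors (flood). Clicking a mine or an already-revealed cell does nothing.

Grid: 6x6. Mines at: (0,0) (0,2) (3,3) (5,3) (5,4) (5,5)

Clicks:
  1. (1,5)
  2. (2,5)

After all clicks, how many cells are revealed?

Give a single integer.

Click 1 (1,5) count=0: revealed 13 new [(0,3) (0,4) (0,5) (1,3) (1,4) (1,5) (2,3) (2,4) (2,5) (3,4) (3,5) (4,4) (4,5)] -> total=13
Click 2 (2,5) count=0: revealed 0 new [(none)] -> total=13

Answer: 13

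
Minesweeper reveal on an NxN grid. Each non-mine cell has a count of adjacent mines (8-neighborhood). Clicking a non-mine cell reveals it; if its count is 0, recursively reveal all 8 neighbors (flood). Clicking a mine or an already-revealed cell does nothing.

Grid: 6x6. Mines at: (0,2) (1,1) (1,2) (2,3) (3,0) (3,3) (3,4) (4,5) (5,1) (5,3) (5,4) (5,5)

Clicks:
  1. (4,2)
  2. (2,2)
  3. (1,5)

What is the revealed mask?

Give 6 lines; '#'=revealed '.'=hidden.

Click 1 (4,2) count=3: revealed 1 new [(4,2)] -> total=1
Click 2 (2,2) count=4: revealed 1 new [(2,2)] -> total=2
Click 3 (1,5) count=0: revealed 8 new [(0,3) (0,4) (0,5) (1,3) (1,4) (1,5) (2,4) (2,5)] -> total=10

Answer: ...###
...###
..#.##
......
..#...
......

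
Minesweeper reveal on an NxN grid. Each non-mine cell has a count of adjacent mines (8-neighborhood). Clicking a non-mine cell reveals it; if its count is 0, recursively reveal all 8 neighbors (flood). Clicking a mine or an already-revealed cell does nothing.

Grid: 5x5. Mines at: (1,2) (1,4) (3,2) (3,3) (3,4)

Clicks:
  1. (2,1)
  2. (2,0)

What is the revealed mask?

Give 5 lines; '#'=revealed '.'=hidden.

Answer: ##...
##...
##...
##...
##...

Derivation:
Click 1 (2,1) count=2: revealed 1 new [(2,1)] -> total=1
Click 2 (2,0) count=0: revealed 9 new [(0,0) (0,1) (1,0) (1,1) (2,0) (3,0) (3,1) (4,0) (4,1)] -> total=10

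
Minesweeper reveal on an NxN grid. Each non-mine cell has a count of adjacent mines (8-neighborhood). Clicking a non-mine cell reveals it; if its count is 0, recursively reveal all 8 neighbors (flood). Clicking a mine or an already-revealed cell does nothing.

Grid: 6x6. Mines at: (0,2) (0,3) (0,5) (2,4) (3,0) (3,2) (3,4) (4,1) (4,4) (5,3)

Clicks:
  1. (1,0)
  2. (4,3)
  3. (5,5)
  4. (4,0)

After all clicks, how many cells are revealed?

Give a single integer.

Answer: 9

Derivation:
Click 1 (1,0) count=0: revealed 6 new [(0,0) (0,1) (1,0) (1,1) (2,0) (2,1)] -> total=6
Click 2 (4,3) count=4: revealed 1 new [(4,3)] -> total=7
Click 3 (5,5) count=1: revealed 1 new [(5,5)] -> total=8
Click 4 (4,0) count=2: revealed 1 new [(4,0)] -> total=9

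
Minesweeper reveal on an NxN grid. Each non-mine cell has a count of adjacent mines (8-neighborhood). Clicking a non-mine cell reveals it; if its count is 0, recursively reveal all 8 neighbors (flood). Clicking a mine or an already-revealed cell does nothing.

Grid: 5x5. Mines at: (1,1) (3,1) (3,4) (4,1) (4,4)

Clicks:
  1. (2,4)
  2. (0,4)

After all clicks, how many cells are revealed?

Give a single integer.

Answer: 9

Derivation:
Click 1 (2,4) count=1: revealed 1 new [(2,4)] -> total=1
Click 2 (0,4) count=0: revealed 8 new [(0,2) (0,3) (0,4) (1,2) (1,3) (1,4) (2,2) (2,3)] -> total=9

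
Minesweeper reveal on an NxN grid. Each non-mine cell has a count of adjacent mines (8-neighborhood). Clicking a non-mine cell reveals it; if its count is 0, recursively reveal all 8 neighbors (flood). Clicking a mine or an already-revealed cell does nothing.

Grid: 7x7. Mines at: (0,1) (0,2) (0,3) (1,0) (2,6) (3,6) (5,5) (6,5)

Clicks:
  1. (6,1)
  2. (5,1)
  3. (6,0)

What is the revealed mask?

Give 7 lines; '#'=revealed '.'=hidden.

Click 1 (6,1) count=0: revealed 33 new [(1,1) (1,2) (1,3) (1,4) (1,5) (2,0) (2,1) (2,2) (2,3) (2,4) (2,5) (3,0) (3,1) (3,2) (3,3) (3,4) (3,5) (4,0) (4,1) (4,2) (4,3) (4,4) (4,5) (5,0) (5,1) (5,2) (5,3) (5,4) (6,0) (6,1) (6,2) (6,3) (6,4)] -> total=33
Click 2 (5,1) count=0: revealed 0 new [(none)] -> total=33
Click 3 (6,0) count=0: revealed 0 new [(none)] -> total=33

Answer: .......
.#####.
######.
######.
######.
#####..
#####..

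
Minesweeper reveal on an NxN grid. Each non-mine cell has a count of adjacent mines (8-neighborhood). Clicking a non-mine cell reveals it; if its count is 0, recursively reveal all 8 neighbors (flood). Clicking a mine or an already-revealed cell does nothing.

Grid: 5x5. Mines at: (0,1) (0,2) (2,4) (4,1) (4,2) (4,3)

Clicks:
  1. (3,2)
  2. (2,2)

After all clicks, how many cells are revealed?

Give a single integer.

Click 1 (3,2) count=3: revealed 1 new [(3,2)] -> total=1
Click 2 (2,2) count=0: revealed 11 new [(1,0) (1,1) (1,2) (1,3) (2,0) (2,1) (2,2) (2,3) (3,0) (3,1) (3,3)] -> total=12

Answer: 12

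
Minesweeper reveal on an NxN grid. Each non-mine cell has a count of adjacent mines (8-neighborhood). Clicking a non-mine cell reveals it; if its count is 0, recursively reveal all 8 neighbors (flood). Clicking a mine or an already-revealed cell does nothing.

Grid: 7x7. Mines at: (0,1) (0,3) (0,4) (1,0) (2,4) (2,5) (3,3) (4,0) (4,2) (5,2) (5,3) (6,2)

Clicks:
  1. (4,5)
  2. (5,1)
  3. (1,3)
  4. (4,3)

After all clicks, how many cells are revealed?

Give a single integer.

Click 1 (4,5) count=0: revealed 12 new [(3,4) (3,5) (3,6) (4,4) (4,5) (4,6) (5,4) (5,5) (5,6) (6,4) (6,5) (6,6)] -> total=12
Click 2 (5,1) count=4: revealed 1 new [(5,1)] -> total=13
Click 3 (1,3) count=3: revealed 1 new [(1,3)] -> total=14
Click 4 (4,3) count=4: revealed 1 new [(4,3)] -> total=15

Answer: 15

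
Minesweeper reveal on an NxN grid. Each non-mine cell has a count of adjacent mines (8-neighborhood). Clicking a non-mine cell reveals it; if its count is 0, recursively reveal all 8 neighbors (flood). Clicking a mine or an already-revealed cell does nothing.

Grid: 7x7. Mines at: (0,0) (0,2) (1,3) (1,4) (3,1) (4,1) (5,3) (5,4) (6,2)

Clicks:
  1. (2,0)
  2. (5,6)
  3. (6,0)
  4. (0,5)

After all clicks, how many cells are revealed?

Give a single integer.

Click 1 (2,0) count=1: revealed 1 new [(2,0)] -> total=1
Click 2 (5,6) count=0: revealed 23 new [(0,5) (0,6) (1,5) (1,6) (2,2) (2,3) (2,4) (2,5) (2,6) (3,2) (3,3) (3,4) (3,5) (3,6) (4,2) (4,3) (4,4) (4,5) (4,6) (5,5) (5,6) (6,5) (6,6)] -> total=24
Click 3 (6,0) count=0: revealed 4 new [(5,0) (5,1) (6,0) (6,1)] -> total=28
Click 4 (0,5) count=1: revealed 0 new [(none)] -> total=28

Answer: 28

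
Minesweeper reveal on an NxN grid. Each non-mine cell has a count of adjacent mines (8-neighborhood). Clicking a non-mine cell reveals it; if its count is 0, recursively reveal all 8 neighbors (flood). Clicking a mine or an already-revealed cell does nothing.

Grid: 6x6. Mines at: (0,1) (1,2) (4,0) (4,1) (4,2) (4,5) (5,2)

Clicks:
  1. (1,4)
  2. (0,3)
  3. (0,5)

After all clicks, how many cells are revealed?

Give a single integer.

Click 1 (1,4) count=0: revealed 12 new [(0,3) (0,4) (0,5) (1,3) (1,4) (1,5) (2,3) (2,4) (2,5) (3,3) (3,4) (3,5)] -> total=12
Click 2 (0,3) count=1: revealed 0 new [(none)] -> total=12
Click 3 (0,5) count=0: revealed 0 new [(none)] -> total=12

Answer: 12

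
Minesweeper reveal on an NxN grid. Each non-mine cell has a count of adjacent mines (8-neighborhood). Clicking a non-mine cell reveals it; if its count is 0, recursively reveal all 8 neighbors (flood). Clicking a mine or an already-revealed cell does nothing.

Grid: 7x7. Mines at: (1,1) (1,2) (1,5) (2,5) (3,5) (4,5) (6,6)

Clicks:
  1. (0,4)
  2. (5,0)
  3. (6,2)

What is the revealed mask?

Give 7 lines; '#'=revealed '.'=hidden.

Answer: ....#..
.......
#####..
#####..
#####..
######.
######.

Derivation:
Click 1 (0,4) count=1: revealed 1 new [(0,4)] -> total=1
Click 2 (5,0) count=0: revealed 27 new [(2,0) (2,1) (2,2) (2,3) (2,4) (3,0) (3,1) (3,2) (3,3) (3,4) (4,0) (4,1) (4,2) (4,3) (4,4) (5,0) (5,1) (5,2) (5,3) (5,4) (5,5) (6,0) (6,1) (6,2) (6,3) (6,4) (6,5)] -> total=28
Click 3 (6,2) count=0: revealed 0 new [(none)] -> total=28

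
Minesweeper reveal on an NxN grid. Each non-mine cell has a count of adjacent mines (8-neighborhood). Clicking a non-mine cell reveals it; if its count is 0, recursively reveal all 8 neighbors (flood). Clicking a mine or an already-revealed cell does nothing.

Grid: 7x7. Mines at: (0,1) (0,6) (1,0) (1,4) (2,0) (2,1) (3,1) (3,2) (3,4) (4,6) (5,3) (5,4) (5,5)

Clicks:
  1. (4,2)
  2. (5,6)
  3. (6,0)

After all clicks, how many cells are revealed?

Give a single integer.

Answer: 10

Derivation:
Click 1 (4,2) count=3: revealed 1 new [(4,2)] -> total=1
Click 2 (5,6) count=2: revealed 1 new [(5,6)] -> total=2
Click 3 (6,0) count=0: revealed 8 new [(4,0) (4,1) (5,0) (5,1) (5,2) (6,0) (6,1) (6,2)] -> total=10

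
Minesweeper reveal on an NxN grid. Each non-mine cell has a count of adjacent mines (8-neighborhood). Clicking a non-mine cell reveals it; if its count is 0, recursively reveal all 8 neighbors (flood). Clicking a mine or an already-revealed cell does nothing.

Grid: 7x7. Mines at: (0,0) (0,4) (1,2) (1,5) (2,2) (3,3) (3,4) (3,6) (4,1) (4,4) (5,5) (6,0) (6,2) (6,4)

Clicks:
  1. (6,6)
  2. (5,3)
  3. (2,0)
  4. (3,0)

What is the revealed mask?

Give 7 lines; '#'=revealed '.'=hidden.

Click 1 (6,6) count=1: revealed 1 new [(6,6)] -> total=1
Click 2 (5,3) count=3: revealed 1 new [(5,3)] -> total=2
Click 3 (2,0) count=0: revealed 6 new [(1,0) (1,1) (2,0) (2,1) (3,0) (3,1)] -> total=8
Click 4 (3,0) count=1: revealed 0 new [(none)] -> total=8

Answer: .......
##.....
##.....
##.....
.......
...#...
......#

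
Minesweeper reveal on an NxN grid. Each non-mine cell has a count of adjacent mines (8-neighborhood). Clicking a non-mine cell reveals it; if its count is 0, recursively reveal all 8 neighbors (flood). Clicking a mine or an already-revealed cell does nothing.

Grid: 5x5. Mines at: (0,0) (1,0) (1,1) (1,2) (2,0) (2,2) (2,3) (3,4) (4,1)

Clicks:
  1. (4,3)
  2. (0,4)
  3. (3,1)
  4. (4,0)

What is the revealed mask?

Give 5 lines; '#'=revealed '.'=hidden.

Answer: ...##
...##
.....
.#...
#..#.

Derivation:
Click 1 (4,3) count=1: revealed 1 new [(4,3)] -> total=1
Click 2 (0,4) count=0: revealed 4 new [(0,3) (0,4) (1,3) (1,4)] -> total=5
Click 3 (3,1) count=3: revealed 1 new [(3,1)] -> total=6
Click 4 (4,0) count=1: revealed 1 new [(4,0)] -> total=7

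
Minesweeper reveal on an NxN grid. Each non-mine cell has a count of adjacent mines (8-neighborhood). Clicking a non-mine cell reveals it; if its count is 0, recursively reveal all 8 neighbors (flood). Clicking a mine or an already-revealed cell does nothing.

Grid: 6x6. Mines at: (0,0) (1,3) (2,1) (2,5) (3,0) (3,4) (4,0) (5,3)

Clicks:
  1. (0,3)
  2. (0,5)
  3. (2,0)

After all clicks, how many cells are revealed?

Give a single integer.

Click 1 (0,3) count=1: revealed 1 new [(0,3)] -> total=1
Click 2 (0,5) count=0: revealed 4 new [(0,4) (0,5) (1,4) (1,5)] -> total=5
Click 3 (2,0) count=2: revealed 1 new [(2,0)] -> total=6

Answer: 6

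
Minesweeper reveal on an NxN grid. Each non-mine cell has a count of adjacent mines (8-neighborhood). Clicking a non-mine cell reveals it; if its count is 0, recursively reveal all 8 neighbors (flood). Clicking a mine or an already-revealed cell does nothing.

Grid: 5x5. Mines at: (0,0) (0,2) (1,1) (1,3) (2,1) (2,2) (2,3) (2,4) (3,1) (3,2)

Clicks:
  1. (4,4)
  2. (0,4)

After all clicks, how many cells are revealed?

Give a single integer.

Answer: 5

Derivation:
Click 1 (4,4) count=0: revealed 4 new [(3,3) (3,4) (4,3) (4,4)] -> total=4
Click 2 (0,4) count=1: revealed 1 new [(0,4)] -> total=5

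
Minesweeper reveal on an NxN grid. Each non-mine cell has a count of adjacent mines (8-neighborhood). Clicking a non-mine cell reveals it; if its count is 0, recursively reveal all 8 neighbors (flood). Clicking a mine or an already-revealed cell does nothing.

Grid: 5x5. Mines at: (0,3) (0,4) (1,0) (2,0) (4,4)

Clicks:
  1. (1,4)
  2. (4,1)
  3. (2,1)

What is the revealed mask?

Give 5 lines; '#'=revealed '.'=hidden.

Answer: .....
.####
.####
#####
####.

Derivation:
Click 1 (1,4) count=2: revealed 1 new [(1,4)] -> total=1
Click 2 (4,1) count=0: revealed 16 new [(1,1) (1,2) (1,3) (2,1) (2,2) (2,3) (2,4) (3,0) (3,1) (3,2) (3,3) (3,4) (4,0) (4,1) (4,2) (4,3)] -> total=17
Click 3 (2,1) count=2: revealed 0 new [(none)] -> total=17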